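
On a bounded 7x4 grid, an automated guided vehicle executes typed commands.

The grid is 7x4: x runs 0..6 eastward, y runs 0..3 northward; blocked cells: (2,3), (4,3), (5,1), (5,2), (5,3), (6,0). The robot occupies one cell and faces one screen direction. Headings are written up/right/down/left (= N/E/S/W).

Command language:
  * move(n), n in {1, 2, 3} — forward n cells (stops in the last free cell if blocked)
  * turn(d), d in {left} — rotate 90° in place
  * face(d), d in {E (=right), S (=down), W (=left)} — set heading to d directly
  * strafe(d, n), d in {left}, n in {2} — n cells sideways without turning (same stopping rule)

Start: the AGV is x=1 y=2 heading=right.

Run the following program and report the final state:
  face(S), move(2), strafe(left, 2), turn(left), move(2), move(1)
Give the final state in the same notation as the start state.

x=5 y=0 heading=right

initial: x=1 y=2 heading=right
1. face(S) → x=1 y=2 heading=down
2. move(2) → x=1 y=0 heading=down
3. strafe(left, 2) → x=3 y=0 heading=down
4. turn(left) → x=3 y=0 heading=right
5. move(2) → x=5 y=0 heading=right
6. move(1) → x=5 y=0 heading=right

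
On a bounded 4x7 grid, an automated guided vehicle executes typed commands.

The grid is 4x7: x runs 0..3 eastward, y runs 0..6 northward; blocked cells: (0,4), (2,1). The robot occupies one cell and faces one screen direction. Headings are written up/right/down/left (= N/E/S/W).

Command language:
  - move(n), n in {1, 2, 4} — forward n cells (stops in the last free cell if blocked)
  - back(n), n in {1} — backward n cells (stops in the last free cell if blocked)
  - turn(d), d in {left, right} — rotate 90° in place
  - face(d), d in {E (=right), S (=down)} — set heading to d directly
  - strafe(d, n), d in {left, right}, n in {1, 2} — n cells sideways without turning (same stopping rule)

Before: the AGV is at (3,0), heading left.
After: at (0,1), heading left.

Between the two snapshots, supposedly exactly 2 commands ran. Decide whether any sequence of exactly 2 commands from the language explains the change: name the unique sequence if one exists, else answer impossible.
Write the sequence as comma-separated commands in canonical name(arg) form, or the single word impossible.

key: move(4) runs into the grid edge before its full distance
t0: at (3,0), heading left
step 1 (move(4)): at (0,0), heading left
step 2 (strafe(right, 1)): at (0,1), heading left
uniquely the one of 144 2-step routes that fits.

move(4), strafe(right, 1)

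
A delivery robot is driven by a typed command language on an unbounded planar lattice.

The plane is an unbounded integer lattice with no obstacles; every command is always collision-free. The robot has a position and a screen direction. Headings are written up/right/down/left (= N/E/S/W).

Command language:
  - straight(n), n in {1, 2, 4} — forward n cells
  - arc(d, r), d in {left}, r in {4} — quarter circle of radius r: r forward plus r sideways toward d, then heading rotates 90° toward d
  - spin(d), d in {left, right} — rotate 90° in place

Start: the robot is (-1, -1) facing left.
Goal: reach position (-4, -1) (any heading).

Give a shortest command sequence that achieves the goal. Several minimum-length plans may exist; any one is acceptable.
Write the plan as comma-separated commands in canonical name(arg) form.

straight(2), straight(1)

initial: (-1, -1) facing left
[1] after straight(2): (-3, -1) facing left
[2] after straight(1): (-4, -1) facing left
shorter routes all fall short; 2 is best.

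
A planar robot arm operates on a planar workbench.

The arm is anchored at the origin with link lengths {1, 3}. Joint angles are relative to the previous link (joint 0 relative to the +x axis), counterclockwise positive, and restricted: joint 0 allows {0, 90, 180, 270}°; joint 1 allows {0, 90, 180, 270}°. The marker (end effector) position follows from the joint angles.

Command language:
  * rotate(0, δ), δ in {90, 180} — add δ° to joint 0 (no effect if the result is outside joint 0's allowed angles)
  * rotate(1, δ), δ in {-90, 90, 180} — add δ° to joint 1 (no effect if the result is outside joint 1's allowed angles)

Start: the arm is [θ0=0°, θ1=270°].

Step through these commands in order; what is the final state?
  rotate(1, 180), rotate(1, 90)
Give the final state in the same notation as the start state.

[θ0=0°, θ1=180°]

begin: [θ0=0°, θ1=270°]
1. rotate(1, 180) → [θ0=0°, θ1=90°]
2. rotate(1, 90) → [θ0=0°, θ1=180°]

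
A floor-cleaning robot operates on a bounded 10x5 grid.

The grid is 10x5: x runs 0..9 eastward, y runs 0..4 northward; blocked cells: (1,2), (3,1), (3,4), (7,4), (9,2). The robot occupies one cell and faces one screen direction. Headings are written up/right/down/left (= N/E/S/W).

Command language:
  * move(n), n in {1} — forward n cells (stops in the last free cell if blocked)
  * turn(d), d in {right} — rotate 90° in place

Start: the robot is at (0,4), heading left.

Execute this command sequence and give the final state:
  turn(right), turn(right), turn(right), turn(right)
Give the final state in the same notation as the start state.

at (0,4), heading left

t0: at (0,4), heading left
1. turn(right) → at (0,4), heading up
2. turn(right) → at (0,4), heading right
3. turn(right) → at (0,4), heading down
4. turn(right) → at (0,4), heading left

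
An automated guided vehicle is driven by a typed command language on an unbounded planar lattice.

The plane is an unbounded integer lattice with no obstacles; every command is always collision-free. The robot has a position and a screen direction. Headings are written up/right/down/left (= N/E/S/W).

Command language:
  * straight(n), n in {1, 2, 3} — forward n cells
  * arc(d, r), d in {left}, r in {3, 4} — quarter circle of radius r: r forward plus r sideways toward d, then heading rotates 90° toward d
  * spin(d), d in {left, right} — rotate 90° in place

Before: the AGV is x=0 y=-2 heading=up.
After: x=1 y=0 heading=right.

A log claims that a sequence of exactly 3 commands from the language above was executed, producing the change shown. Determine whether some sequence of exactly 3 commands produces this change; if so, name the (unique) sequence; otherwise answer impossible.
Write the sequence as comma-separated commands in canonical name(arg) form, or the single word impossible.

straight(2), spin(right), straight(1)

key: cell and facing (now E) both changed — the 3 commands mix motion and turning
begin: x=0 y=-2 heading=up
1. straight(2) → x=0 y=0 heading=up
2. spin(right) → x=0 y=0 heading=right
3. straight(1) → x=1 y=0 heading=right
all 343 alternatives checked — unique.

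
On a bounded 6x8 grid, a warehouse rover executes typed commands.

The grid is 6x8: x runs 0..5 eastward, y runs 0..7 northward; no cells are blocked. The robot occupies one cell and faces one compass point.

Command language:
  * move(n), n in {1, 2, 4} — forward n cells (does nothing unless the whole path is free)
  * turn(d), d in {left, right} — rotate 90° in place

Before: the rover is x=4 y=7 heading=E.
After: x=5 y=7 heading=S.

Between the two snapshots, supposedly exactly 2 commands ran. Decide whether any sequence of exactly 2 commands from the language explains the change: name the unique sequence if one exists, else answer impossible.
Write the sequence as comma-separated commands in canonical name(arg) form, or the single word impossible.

key: cell and facing (now S) both changed — the 2 commands mix motion and turning
t0: x=4 y=7 heading=E
[1] after move(1): x=5 y=7 heading=E
[2] after turn(right): x=5 y=7 heading=S
uniquely the one of 25 2-step routes that fits.

move(1), turn(right)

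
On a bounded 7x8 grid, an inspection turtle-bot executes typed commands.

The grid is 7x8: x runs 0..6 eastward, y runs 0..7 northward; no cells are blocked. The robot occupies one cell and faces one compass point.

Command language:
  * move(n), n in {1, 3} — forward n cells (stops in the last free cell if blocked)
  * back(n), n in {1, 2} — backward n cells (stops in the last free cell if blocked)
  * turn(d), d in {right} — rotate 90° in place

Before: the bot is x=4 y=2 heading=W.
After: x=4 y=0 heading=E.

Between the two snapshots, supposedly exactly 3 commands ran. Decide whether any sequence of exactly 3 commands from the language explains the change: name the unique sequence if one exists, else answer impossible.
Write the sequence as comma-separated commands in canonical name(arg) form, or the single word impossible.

key: position moved to (4,0) AND the heading swung to E — translation plus rotation needed
t0: x=4 y=2 heading=W
1. turn(right) → x=4 y=2 heading=N
2. back(2) → x=4 y=0 heading=N
3. turn(right) → x=4 y=0 heading=E
no other 3-command option fits: unique.

turn(right), back(2), turn(right)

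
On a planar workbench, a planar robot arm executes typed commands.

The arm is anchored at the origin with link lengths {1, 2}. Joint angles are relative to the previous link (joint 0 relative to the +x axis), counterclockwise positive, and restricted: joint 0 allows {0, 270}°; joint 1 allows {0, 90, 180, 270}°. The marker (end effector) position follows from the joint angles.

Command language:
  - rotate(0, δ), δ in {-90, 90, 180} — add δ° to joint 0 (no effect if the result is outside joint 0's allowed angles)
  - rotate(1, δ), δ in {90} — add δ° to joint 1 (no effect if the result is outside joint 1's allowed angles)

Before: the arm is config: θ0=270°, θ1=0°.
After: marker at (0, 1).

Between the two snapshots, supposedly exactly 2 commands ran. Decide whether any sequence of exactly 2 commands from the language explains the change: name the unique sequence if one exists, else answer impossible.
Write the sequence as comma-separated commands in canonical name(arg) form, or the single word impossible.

rotate(1, 90), rotate(1, 90)

initial: config: θ0=270°, θ1=0°
t=1 rotate(1, 90) ⇒ config: θ0=270°, θ1=90°
t=2 rotate(1, 90) ⇒ config: θ0=270°, θ1=180°
uniquely the one of 16 2-step routes that fits.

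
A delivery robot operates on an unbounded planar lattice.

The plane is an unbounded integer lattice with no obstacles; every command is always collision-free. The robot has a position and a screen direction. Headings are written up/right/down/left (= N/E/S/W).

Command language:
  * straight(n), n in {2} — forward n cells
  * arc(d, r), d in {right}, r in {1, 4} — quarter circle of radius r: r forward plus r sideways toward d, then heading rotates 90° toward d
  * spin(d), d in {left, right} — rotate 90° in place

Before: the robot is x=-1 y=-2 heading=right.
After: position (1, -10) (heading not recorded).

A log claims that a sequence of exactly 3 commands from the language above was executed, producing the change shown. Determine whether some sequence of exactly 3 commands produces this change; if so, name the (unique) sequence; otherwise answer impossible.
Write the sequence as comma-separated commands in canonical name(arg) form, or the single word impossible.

key: order matters: swapping straight(2) and arc(right, 4) lands elsewhere
begin: x=-1 y=-2 heading=right
1. straight(2) → x=1 y=-2 heading=right
2. arc(right, 4) → x=5 y=-6 heading=down
3. arc(right, 4) → x=1 y=-10 heading=left
all 125 alternatives checked — unique.

straight(2), arc(right, 4), arc(right, 4)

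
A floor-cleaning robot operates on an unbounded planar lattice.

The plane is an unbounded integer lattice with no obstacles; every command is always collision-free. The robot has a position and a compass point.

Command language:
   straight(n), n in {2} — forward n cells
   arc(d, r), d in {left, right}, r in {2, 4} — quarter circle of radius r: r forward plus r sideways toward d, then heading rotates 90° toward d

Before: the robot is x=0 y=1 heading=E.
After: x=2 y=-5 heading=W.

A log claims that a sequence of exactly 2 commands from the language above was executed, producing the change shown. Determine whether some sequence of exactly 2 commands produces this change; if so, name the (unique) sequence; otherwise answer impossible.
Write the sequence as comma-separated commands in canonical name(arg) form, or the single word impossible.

arc(right, 4), arc(right, 2)

key: running arc(right, 2) before arc(right, 4) would end elsewhere — order is forced
start: x=0 y=1 heading=E
[1] after arc(right, 4): x=4 y=-3 heading=S
[2] after arc(right, 2): x=2 y=-5 heading=W
all 25 alternatives checked — unique.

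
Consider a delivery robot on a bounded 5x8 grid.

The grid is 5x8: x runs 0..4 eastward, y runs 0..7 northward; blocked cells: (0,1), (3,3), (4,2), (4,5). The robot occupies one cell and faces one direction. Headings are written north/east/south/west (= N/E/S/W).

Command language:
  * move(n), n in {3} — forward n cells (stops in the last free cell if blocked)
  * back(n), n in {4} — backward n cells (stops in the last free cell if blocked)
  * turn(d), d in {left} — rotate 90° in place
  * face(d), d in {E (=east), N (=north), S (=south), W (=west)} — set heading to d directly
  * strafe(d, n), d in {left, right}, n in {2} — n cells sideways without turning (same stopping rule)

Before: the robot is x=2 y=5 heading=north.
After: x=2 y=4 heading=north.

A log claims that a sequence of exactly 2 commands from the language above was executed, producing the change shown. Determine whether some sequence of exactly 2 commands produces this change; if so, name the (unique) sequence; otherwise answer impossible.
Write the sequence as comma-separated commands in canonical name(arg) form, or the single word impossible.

back(4), move(3)

key: order matters: swapping back(4) and move(3) lands elsewhere
start: x=2 y=5 heading=north
1. back(4) → x=2 y=1 heading=north
2. move(3) → x=2 y=4 heading=north
no other 2-command option fits: unique.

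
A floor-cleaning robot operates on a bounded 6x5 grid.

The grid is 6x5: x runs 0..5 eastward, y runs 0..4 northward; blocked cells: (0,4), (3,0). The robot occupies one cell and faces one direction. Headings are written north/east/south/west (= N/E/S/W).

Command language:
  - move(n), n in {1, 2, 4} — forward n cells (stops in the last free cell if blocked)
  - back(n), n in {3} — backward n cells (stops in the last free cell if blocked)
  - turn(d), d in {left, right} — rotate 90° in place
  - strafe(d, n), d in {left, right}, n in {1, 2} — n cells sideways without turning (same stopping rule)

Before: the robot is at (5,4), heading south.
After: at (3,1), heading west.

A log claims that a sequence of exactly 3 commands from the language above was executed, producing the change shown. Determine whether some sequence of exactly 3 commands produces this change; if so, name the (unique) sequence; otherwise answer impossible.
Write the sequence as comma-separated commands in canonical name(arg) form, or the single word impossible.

key: position moved to (3,1) AND the heading swung to W — translation plus rotation needed
initial: at (5,4), heading south
[1] after strafe(right, 2): at (3,4), heading south
[2] after move(4): at (3,1), heading south
[3] after turn(right): at (3,1), heading west
all 1000 alternatives checked — unique.

strafe(right, 2), move(4), turn(right)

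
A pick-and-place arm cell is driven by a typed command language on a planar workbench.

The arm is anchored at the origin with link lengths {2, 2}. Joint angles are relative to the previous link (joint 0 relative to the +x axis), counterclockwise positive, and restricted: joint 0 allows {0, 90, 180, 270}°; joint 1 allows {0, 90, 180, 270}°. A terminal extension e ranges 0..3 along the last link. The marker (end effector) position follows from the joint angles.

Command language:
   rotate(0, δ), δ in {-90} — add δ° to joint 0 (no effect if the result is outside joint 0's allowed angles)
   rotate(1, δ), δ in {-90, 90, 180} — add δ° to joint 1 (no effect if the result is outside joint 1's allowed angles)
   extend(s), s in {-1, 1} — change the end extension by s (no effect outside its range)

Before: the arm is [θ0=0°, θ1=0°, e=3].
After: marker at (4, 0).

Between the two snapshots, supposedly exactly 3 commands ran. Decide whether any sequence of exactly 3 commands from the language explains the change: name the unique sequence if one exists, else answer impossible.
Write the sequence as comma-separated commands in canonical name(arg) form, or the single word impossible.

t0: [θ0=0°, θ1=0°, e=3]
step 1 (extend(-1)): [θ0=0°, θ1=0°, e=2]
step 2 (extend(-1)): [θ0=0°, θ1=0°, e=1]
step 3 (extend(-1)): [θ0=0°, θ1=0°, e=0]
uniquely the one of 216 3-step routes that fits.

extend(-1), extend(-1), extend(-1)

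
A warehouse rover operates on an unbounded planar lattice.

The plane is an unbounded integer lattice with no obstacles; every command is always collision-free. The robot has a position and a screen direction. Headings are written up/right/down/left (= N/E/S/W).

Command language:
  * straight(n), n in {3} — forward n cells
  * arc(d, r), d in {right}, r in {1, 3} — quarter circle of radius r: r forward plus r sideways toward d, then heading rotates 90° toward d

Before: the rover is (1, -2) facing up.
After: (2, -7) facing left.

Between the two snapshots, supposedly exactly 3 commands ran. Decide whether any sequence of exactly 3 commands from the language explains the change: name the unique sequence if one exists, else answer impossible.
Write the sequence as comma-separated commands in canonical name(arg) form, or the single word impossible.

arc(right, 1), arc(right, 3), arc(right, 3)

key: cell and facing (now W) both changed — the 3 commands mix motion and turning
begin: (1, -2) facing up
[1] after arc(right, 1): (2, -1) facing right
[2] after arc(right, 3): (5, -4) facing down
[3] after arc(right, 3): (2, -7) facing left
no other 3-command option fits: unique.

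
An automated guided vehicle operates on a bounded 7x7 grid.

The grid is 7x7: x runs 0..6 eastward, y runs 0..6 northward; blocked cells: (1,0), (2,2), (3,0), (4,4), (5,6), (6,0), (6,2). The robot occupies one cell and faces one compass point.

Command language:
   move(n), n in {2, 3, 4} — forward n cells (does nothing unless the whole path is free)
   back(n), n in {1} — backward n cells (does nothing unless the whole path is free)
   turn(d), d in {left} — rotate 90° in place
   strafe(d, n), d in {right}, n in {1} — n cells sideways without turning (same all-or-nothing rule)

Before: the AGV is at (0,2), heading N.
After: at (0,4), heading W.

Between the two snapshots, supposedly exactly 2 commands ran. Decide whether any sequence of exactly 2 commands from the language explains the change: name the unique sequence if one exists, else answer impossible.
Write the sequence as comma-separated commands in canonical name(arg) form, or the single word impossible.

move(2), turn(left)

key: position moved to (0,4) AND the heading swung to W — translation plus rotation needed
start: at (0,2), heading N
t=1 move(2) ⇒ at (0,4), heading N
t=2 turn(left) ⇒ at (0,4), heading W
no rival 2-sequence matches.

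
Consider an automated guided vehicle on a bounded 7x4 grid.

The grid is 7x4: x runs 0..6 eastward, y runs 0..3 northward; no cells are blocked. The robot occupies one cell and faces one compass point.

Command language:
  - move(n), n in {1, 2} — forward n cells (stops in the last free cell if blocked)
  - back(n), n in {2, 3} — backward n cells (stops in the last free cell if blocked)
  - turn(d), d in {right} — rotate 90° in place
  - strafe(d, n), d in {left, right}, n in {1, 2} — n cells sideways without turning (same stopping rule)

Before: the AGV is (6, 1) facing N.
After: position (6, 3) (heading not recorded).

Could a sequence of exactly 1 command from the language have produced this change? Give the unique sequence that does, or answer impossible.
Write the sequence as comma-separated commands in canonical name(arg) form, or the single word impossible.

move(2)

t0: (6, 1) facing N
t=1 move(2) ⇒ (6, 3) facing N
uniquely the one of 9 1-step routes that fits.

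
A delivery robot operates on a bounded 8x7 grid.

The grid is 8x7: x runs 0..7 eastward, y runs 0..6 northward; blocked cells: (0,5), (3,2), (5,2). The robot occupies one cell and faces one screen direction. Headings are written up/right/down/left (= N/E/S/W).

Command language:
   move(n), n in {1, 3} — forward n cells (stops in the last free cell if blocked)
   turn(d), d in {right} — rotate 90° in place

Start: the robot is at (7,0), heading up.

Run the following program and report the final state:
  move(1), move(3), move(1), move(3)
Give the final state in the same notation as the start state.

at (7,6), heading up

from: at (7,0), heading up
[1] after move(1): at (7,1), heading up
[2] after move(3): at (7,4), heading up
[3] after move(1): at (7,5), heading up
[4] after move(3): at (7,6), heading up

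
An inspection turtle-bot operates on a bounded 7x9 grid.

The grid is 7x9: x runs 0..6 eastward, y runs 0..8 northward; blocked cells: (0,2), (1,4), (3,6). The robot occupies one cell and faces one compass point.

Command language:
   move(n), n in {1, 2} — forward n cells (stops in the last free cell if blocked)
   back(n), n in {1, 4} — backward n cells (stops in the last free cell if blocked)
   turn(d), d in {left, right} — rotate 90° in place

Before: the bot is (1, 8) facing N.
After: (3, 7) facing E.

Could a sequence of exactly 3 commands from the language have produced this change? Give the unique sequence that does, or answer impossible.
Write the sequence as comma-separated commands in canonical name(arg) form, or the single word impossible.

back(1), turn(right), move(2)

key: position moved to (3,7) AND the heading swung to E — translation plus rotation needed
from: (1, 8) facing N
step 1 (back(1)): (1, 7) facing N
step 2 (turn(right)): (1, 7) facing E
step 3 (move(2)): (3, 7) facing E
no rival 3-sequence matches.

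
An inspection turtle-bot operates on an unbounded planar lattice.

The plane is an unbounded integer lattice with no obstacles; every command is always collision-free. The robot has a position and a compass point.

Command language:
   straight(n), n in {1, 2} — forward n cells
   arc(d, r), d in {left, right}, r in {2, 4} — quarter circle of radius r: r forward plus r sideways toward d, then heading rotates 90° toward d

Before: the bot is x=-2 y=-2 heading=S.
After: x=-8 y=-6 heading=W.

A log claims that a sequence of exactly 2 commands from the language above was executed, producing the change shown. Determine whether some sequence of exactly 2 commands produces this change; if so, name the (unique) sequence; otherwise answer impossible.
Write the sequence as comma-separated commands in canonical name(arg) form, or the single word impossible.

arc(right, 4), straight(2)

key: running straight(2) before arc(right, 4) would end elsewhere — order is forced
initial: x=-2 y=-2 heading=S
1. arc(right, 4) → x=-6 y=-6 heading=W
2. straight(2) → x=-8 y=-6 heading=W
uniquely the one of 36 2-step routes that fits.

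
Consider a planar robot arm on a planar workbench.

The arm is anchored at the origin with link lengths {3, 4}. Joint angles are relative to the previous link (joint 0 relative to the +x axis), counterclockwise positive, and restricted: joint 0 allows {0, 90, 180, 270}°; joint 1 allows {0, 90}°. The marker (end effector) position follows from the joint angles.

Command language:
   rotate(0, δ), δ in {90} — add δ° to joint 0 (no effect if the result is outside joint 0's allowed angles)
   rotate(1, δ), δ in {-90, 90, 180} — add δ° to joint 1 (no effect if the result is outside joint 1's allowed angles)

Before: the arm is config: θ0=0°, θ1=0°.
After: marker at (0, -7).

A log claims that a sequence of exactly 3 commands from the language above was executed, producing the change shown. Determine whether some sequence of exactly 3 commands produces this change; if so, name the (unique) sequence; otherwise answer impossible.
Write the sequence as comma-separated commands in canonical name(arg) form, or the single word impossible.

rotate(0, 90), rotate(0, 90), rotate(0, 90)

start: config: θ0=0°, θ1=0°
1. rotate(0, 90) → config: θ0=90°, θ1=0°
2. rotate(0, 90) → config: θ0=180°, θ1=0°
3. rotate(0, 90) → config: θ0=270°, θ1=0°
all 64 alternatives checked — unique.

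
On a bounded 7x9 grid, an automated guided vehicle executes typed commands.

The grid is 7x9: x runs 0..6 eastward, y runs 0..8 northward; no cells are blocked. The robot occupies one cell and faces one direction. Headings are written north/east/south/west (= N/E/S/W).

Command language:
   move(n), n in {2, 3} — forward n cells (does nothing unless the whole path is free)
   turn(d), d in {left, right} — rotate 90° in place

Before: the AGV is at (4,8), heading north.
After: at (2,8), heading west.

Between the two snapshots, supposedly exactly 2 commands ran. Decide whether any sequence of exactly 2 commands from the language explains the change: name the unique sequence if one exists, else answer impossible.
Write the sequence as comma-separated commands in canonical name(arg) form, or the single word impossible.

key: cell and facing (now W) both changed — the 2 commands mix motion and turning
begin: at (4,8), heading north
[1] after turn(left): at (4,8), heading west
[2] after move(2): at (2,8), heading west
no rival 2-sequence matches.

turn(left), move(2)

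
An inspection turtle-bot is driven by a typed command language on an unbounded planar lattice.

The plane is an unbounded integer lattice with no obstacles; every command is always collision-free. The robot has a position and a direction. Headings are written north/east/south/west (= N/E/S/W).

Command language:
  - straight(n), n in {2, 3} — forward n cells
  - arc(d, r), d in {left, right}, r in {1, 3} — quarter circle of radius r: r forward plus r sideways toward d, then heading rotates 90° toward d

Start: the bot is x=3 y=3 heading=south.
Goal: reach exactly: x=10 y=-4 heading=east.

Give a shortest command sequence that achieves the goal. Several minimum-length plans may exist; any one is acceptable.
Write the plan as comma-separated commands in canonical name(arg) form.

arc(left, 3), arc(right, 3), arc(left, 1)

from: x=3 y=3 heading=south
t=1 arc(left, 3) ⇒ x=6 y=0 heading=east
t=2 arc(right, 3) ⇒ x=9 y=-3 heading=south
t=3 arc(left, 1) ⇒ x=10 y=-4 heading=east
no 2-step plan works, so 3 is optimal.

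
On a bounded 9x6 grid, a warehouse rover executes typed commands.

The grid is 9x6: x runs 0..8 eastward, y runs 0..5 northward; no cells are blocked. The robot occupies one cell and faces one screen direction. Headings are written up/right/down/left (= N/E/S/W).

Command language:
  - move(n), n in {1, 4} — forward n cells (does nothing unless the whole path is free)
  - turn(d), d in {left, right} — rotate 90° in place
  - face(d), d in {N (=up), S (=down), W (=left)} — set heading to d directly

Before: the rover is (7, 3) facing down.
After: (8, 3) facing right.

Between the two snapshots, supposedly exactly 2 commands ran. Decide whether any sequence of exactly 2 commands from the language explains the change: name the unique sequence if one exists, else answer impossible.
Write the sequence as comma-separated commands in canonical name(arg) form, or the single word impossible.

turn(left), move(1)

key: position moved to (8,3) AND the heading swung to E — translation plus rotation needed
start: (7, 3) facing down
[1] after turn(left): (7, 3) facing right
[2] after move(1): (8, 3) facing right
uniquely the one of 49 2-step routes that fits.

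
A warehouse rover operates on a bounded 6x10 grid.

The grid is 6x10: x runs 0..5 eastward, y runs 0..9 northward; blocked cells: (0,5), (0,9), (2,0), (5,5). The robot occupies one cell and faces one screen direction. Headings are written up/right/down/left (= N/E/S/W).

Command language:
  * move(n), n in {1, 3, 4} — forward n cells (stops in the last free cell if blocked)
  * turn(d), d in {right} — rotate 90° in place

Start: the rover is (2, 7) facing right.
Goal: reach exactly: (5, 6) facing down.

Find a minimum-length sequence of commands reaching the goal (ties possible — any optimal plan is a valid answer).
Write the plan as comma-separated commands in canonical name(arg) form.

move(4), turn(right), move(1)

initial: (2, 7) facing right
1. move(4) → (5, 7) facing right
2. turn(right) → (5, 7) facing down
3. move(1) → (5, 6) facing down
nothing shorter than 3 reaches the goal.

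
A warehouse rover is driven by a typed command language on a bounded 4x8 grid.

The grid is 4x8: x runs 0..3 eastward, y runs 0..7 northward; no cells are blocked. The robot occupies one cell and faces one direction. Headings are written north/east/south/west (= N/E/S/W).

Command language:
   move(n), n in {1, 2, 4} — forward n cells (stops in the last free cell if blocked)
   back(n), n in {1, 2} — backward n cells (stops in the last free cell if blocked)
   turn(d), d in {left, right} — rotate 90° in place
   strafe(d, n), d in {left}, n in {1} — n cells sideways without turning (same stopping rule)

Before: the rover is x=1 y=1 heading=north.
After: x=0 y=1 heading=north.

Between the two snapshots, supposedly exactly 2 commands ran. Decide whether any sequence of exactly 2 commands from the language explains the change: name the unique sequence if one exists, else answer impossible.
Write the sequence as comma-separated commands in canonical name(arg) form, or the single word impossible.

strafe(left, 1), strafe(left, 1)

key: the second strafe(left, 1) runs into the grid edge before its full distance
t0: x=1 y=1 heading=north
t=1 strafe(left, 1) ⇒ x=0 y=1 heading=north
t=2 strafe(left, 1) ⇒ x=0 y=1 heading=north
uniquely the one of 64 2-step routes that fits.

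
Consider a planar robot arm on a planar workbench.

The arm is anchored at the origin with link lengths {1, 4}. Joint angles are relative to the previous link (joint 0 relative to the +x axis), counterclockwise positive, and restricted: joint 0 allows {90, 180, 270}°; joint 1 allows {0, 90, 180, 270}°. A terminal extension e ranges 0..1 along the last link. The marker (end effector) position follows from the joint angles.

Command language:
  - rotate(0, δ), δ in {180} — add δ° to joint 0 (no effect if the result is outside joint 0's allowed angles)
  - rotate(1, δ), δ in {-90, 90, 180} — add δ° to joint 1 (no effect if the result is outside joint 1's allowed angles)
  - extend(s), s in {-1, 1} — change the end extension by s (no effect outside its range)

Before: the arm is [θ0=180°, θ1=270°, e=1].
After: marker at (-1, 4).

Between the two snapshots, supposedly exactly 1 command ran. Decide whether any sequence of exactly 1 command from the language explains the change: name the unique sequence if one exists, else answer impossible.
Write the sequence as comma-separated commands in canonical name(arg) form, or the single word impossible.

extend(-1)

initial: [θ0=180°, θ1=270°, e=1]
[1] after extend(-1): [θ0=180°, θ1=270°, e=0]
no rival 1-sequence matches.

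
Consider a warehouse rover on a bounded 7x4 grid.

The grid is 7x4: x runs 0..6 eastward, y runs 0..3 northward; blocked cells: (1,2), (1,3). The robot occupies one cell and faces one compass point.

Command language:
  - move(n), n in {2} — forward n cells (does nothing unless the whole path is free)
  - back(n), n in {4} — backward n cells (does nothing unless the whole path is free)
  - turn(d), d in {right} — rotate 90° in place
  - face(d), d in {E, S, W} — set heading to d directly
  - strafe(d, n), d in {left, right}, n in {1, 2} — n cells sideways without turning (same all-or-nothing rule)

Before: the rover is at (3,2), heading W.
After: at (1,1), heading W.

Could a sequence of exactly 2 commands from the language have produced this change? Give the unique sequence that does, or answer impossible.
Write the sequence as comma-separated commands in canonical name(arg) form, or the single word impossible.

strafe(left, 1), move(2)

key: heading stays W — no command in the sequence turns
t0: at (3,2), heading W
1. strafe(left, 1) → at (3,1), heading W
2. move(2) → at (1,1), heading W
no rival 2-sequence matches.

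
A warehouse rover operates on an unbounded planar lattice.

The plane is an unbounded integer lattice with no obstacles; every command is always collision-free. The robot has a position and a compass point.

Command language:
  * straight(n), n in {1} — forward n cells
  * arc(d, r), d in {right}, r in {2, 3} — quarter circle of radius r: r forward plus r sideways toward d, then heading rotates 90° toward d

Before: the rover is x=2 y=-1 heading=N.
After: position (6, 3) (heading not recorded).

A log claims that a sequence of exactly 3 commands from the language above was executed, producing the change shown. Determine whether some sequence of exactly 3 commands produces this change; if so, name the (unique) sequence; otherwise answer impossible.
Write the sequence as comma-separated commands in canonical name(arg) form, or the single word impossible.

straight(1), arc(right, 3), straight(1)

begin: x=2 y=-1 heading=N
1. straight(1) → x=2 y=0 heading=N
2. arc(right, 3) → x=5 y=3 heading=E
3. straight(1) → x=6 y=3 heading=E
uniquely the one of 27 3-step routes that fits.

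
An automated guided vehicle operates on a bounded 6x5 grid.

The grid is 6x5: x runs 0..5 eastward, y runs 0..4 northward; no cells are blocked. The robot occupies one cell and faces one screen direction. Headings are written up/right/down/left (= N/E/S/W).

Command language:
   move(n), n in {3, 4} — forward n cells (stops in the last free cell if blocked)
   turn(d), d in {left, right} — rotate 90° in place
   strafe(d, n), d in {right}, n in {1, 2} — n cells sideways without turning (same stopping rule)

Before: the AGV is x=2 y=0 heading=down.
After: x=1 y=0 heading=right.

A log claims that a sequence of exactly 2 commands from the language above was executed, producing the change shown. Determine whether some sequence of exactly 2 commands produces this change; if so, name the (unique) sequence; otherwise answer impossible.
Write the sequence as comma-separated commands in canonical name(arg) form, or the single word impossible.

strafe(right, 1), turn(left)

key: running turn(left) before strafe(right, 1) would end elsewhere — order is forced
initial: x=2 y=0 heading=down
step 1 (strafe(right, 1)): x=1 y=0 heading=down
step 2 (turn(left)): x=1 y=0 heading=right
all 36 alternatives checked — unique.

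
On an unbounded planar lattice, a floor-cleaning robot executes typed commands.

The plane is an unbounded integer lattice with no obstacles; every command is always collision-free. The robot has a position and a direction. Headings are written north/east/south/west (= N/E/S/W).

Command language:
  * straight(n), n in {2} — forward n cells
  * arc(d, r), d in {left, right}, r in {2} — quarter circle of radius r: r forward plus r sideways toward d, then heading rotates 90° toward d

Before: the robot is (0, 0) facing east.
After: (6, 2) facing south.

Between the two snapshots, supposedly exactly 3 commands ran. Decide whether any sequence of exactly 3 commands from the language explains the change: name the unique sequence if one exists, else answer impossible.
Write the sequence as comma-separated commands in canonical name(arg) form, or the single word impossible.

arc(left, 2), arc(right, 2), arc(right, 2)

key: running arc(right, 2) before arc(left, 2) would end elsewhere — order is forced
begin: (0, 0) facing east
step 1 (arc(left, 2)): (2, 2) facing north
step 2 (arc(right, 2)): (4, 4) facing east
step 3 (arc(right, 2)): (6, 2) facing south
all 27 alternatives checked — unique.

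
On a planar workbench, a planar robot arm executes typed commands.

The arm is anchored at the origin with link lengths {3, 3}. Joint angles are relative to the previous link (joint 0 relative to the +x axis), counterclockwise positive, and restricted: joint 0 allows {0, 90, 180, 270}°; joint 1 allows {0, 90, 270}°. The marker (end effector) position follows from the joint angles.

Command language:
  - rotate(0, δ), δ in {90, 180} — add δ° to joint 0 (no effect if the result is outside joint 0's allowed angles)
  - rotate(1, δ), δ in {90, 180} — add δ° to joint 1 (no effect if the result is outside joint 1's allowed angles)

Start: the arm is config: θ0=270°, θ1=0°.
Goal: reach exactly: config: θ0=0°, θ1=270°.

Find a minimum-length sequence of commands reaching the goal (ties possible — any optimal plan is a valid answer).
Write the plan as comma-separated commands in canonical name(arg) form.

rotate(0, 90), rotate(1, 90), rotate(1, 180)

t0: config: θ0=270°, θ1=0°
1. rotate(0, 90) → config: θ0=0°, θ1=0°
2. rotate(1, 90) → config: θ0=0°, θ1=90°
3. rotate(1, 180) → config: θ0=0°, θ1=270°
minimal: 3 command(s), checked below 3.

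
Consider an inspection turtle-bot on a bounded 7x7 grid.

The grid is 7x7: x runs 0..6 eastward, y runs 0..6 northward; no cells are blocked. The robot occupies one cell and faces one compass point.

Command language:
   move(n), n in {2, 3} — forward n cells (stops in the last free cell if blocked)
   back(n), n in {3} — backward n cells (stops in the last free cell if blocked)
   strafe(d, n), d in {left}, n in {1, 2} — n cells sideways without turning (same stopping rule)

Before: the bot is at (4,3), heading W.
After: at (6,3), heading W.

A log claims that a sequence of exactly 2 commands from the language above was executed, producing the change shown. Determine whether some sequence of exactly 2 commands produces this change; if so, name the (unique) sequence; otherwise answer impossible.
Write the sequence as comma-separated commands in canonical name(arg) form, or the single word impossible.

key: heading stays W — no command in the sequence turns
initial: at (4,3), heading W
step 1 (back(3)): at (6,3), heading W
step 2 (back(3)): at (6,3), heading W
all 25 alternatives checked — unique.

back(3), back(3)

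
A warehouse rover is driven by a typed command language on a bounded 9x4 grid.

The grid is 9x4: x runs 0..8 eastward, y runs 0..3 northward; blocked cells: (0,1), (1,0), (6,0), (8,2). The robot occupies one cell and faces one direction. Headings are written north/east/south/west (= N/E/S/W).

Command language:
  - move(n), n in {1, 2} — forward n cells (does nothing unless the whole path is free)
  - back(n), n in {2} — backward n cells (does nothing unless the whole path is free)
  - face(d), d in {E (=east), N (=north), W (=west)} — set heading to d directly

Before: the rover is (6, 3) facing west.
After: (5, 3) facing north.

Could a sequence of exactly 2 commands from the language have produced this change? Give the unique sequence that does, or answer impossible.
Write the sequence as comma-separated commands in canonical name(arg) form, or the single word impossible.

move(1), face(N)

key: cell and facing (now N) both changed — the 2 commands mix motion and turning
from: (6, 3) facing west
step 1 (move(1)): (5, 3) facing west
step 2 (face(N)): (5, 3) facing north
uniquely the one of 36 2-step routes that fits.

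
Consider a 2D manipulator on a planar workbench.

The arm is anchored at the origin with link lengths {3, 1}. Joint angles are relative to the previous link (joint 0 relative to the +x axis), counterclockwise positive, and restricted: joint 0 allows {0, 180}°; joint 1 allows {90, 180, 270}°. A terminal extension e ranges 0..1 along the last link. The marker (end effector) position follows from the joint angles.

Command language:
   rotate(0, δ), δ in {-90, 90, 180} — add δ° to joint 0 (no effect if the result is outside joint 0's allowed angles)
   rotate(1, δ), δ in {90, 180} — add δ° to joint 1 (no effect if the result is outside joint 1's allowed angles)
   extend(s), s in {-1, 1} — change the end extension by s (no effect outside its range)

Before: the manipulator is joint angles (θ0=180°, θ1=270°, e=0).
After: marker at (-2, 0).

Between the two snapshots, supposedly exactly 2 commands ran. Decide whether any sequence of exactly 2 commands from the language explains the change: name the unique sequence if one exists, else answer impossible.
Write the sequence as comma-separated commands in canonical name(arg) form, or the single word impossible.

key: running rotate(1, 90) before rotate(1, 180) would end elsewhere — order is forced
start: joint angles (θ0=180°, θ1=270°, e=0)
t=1 rotate(1, 180) ⇒ joint angles (θ0=180°, θ1=90°, e=0)
t=2 rotate(1, 90) ⇒ joint angles (θ0=180°, θ1=180°, e=0)
all 49 alternatives checked — unique.

rotate(1, 180), rotate(1, 90)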